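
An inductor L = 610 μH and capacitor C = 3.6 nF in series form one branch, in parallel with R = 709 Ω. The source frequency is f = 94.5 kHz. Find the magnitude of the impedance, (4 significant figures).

ω = 2πf = 593800 rad/s
X_L = ωL = 362.2 Ω
X_C = 1/(ωC) = 467.8 Ω
Branch 1: Z₁ = R = 709.0 Ω
Branch 2 (series LC): Z₂ = j(X_L − X_C) = −j105.6 Ω
Parallel: Z = Z₁Z₂/(Z₁+Z₂), |Z| = 104.5 Ω, ∠Z = -81.53°

104.5 Ω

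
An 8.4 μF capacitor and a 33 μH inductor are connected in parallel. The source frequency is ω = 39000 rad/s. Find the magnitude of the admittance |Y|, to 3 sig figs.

X_L = ωL = 1.29 Ω
X_C = 1/(ωC) = 3.05 Ω
Parallel: admittances add. Y = 1/(jωL) + jωC
Y = (0 − j0.449) S
|Y| = 0.449 S → |Z| = 1/|Y| = 2.23 Ω, ∠Z = −∠Y = 90.0°

449 mS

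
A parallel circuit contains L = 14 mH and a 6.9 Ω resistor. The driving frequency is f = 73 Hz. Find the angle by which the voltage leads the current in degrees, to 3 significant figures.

47.1°

ω = 2πf = 458.7 rad/s
X_L = ωL = 6.42 Ω
Parallel: admittances add. Y = 1/R + 1/(jωL)
Y = (0.145 − j0.156) S
|Y| = 0.213 S → |Z| = 1/|Y| = 4.70 Ω, ∠Z = −∠Y = 47.1°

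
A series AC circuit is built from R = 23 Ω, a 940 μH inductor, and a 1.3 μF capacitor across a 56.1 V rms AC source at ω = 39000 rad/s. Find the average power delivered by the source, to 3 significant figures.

X_L = ωL = 36.7 Ω
X_C = 1/(ωC) = 19.7 Ω
Net reactance X = X_L − X_C = 16.9 Ω
Z = 23.0 + j16.9 Ω
|Z| = √(23.0² + 16.9²) = 28.6 Ω
∠Z = arctan(16.9/23.0) = 36.4°
I = V/|Z| = 1.96 A
P = VI cos φ = 56.1 × 1.96 × cos(36.4°) = 88.7 W

88.7 W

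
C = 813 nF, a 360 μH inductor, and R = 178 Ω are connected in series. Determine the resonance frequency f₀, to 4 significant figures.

9.303 kHz

ω₀ = 1/√(LC) = 1/√(0.00036 × 8.13e-07) = 58450 rad/s
f₀ = ω₀/(2π) = 9.303 kHz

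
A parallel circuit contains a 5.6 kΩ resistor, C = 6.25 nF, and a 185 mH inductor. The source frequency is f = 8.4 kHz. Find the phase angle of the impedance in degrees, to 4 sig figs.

-51.86°

ω = 2πf = 52780 rad/s
X_L = ωL = 9764 Ω
X_C = 1/(ωC) = 3032 Ω
Parallel: admittances add. Y = 1/R + 1/(jωL) + jωC
Y = (0.0001786 + j0.0002275) S
|Y| = 0.0002892 S → |Z| = 1/|Y| = 3458 Ω, ∠Z = −∠Y = -51.86°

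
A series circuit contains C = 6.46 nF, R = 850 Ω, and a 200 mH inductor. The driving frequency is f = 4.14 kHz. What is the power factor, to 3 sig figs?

0.751

ω = 2πf = 26010 rad/s
X_L = ωL = 5200 Ω
X_C = 1/(ωC) = 5950 Ω
Net reactance X = X_L − X_C = -748 Ω
Z = 850 − j748 Ω
|Z| = √(850² + 748²) = 1130 Ω
∠Z = arctan(-748/850) = -41.4°
cos φ = cos(-41.4°) = 0.751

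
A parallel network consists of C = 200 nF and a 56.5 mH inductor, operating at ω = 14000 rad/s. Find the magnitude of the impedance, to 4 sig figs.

X_L = ωL = 791.0 Ω
X_C = 1/(ωC) = 357.1 Ω
Parallel: admittances add. Y = 1/(jωL) + jωC
Y = (0 + j0.001536) S
|Y| = 0.001536 S → |Z| = 1/|Y| = 651.1 Ω, ∠Z = −∠Y = -90.00°

651.1 Ω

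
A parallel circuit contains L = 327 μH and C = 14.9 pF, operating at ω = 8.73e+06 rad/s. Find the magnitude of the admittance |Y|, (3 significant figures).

220 μS

X_L = ωL = 2850 Ω
X_C = 1/(ωC) = 7690 Ω
Parallel: admittances add. Y = 1/(jωL) + jωC
Y = (0 − j0.000220) S
|Y| = 0.000220 S → |Z| = 1/|Y| = 4540 Ω, ∠Z = −∠Y = 90.0°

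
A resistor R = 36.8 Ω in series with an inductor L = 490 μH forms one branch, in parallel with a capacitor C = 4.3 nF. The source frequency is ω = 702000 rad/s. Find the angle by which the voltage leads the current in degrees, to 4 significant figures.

X_L = ωL = 344.0 Ω
X_C = 1/(ωC) = 331.3 Ω
Branch 1 (R+jX_L): Z₁ = 36.80 + j344.0 Ω, |Z₁| = 345.9 Ω
Branch 2 (−jX_C): Z₂ = −j331.3 Ω
Parallel: Z = Z₁Z₂/(Z₁+Z₂), |Z| = 2944 Ω, ∠Z = -25.15°

-25.15°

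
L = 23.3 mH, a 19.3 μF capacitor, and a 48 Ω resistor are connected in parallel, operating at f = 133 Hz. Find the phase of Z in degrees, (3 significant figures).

59.4°

ω = 2πf = 835.7 rad/s
X_L = ωL = 19.5 Ω
X_C = 1/(ωC) = 62.0 Ω
Parallel: admittances add. Y = 1/R + 1/(jωL) + jωC
Y = (0.0208 − j0.0352) S
|Y| = 0.0409 S → |Z| = 1/|Y| = 24.4 Ω, ∠Z = −∠Y = 59.4°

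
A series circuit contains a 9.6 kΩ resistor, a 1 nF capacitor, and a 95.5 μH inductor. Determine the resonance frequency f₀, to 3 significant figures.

ω₀ = 1/√(LC) = 1/√(9.55e-05 × 1e-09) = 3.236e+06 rad/s
f₀ = ω₀/(2π) = 515 kHz

515 kHz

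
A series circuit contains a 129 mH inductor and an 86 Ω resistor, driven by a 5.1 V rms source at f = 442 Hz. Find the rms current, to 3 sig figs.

13.8 mA

ω = 2πf = 2777 rad/s
X_L = ωL = 358 Ω
Z = 86.0 + j358 Ω
|Z| = √(86.0² + 358²) = 368 Ω
I = V/|Z| = 5.1/368 = 13.8 mA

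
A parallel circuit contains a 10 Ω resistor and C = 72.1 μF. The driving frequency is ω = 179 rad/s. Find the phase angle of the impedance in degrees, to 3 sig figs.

X_C = 1/(ωC) = 77.5 Ω
Parallel: admittances add. Y = 1/R + jωC
Y = (0.100 + j0.0129) S
|Y| = 0.101 S → |Z| = 1/|Y| = 9.92 Ω, ∠Z = −∠Y = -7.35°

-7.35°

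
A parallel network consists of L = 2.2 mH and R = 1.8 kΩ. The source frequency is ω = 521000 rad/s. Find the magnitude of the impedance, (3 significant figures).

X_L = ωL = 1150 Ω
Parallel: admittances add. Y = 1/R + 1/(jωL)
Y = (0.000556 − j0.000872) S
|Y| = 0.00103 S → |Z| = 1/|Y| = 967 Ω, ∠Z = −∠Y = 57.5°

967 Ω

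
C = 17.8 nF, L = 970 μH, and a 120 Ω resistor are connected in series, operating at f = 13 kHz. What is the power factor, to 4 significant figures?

0.1935

ω = 2πf = 81680 rad/s
X_L = ωL = 79.23 Ω
X_C = 1/(ωC) = 687.8 Ω
Net reactance X = X_L − X_C = -608.6 Ω
Z = 120.0 − j608.6 Ω
|Z| = √(120.0² + 608.6²) = 620.3 Ω
∠Z = arctan(-608.6/120.0) = -78.85°
cos φ = cos(-78.85°) = 0.1935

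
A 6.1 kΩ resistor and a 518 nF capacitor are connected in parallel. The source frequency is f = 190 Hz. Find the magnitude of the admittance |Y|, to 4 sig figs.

ω = 2πf = 1194 rad/s
X_C = 1/(ωC) = 1617 Ω
Parallel: admittances add. Y = 1/R + jωC
Y = (0.0001639 + j0.0006184) S
|Y| = 0.0006398 S → |Z| = 1/|Y| = 1563 Ω, ∠Z = −∠Y = -75.15°

639.8 μS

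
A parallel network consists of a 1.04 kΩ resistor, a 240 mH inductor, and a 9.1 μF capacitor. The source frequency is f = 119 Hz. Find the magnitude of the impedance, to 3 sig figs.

640 Ω

ω = 2πf = 747.7 rad/s
X_L = ωL = 179 Ω
X_C = 1/(ωC) = 147 Ω
Parallel: admittances add. Y = 1/R + 1/(jωL) + jωC
Y = (0.000962 + j0.00123) S
|Y| = 0.00156 S → |Z| = 1/|Y| = 640 Ω, ∠Z = −∠Y = -52.0°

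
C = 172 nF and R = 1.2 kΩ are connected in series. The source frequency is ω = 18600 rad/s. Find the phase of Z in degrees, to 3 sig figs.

X_C = 1/(ωC) = 313 Ω
Z = 1200 − j313 Ω
|Z| = √(1200² + 313²) = 1240 Ω
∠Z = arctan(-313/1200) = -14.6°

-14.6°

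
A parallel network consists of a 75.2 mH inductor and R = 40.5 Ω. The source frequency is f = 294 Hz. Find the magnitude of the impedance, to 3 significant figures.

ω = 2πf = 1847 rad/s
X_L = ωL = 139 Ω
Parallel: admittances add. Y = 1/R + 1/(jωL)
Y = (0.0247 − j0.00720) S
|Y| = 0.0257 S → |Z| = 1/|Y| = 38.9 Ω, ∠Z = −∠Y = 16.3°

38.9 Ω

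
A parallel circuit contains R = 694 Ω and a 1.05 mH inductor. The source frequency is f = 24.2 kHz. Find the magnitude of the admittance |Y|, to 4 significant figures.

ω = 2πf = 152100 rad/s
X_L = ωL = 159.7 Ω
Parallel: admittances add. Y = 1/R + 1/(jωL)
Y = (0.001441 − j0.006263) S
|Y| = 0.006427 S → |Z| = 1/|Y| = 155.6 Ω, ∠Z = −∠Y = 77.04°

6.427 mS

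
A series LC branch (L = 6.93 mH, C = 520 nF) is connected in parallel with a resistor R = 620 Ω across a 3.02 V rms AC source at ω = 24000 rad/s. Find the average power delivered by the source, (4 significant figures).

14.71 mW

X_L = ωL = 166.3 Ω
X_C = 1/(ωC) = 80.13 Ω
Branch 1: Z₁ = R = 620.0 Ω
Branch 2 (series LC): Z₂ = j(X_L − X_C) = j86.19 Ω
Parallel: Z = Z₁Z₂/(Z₁+Z₂), |Z| = 85.37 Ω, ∠Z = 82.09°
I = V/|Z| = 35.38 mA
P = VI cos φ = 3.02 × 0.03538 × cos(82.09°) = 14.71 mW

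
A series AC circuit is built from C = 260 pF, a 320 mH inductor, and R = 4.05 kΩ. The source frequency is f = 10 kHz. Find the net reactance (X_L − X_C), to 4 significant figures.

ω = 2πf = 62830 rad/s
X_L = ωL = 20110 Ω
X_C = 1/(ωC) = 61210 Ω
X = 20110 − 61210 = -41110 Ω

-41110 Ω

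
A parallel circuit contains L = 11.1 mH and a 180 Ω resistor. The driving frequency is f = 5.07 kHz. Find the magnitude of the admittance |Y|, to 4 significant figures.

ω = 2πf = 31860 rad/s
X_L = ωL = 353.6 Ω
Parallel: admittances add. Y = 1/R + 1/(jωL)
Y = (0.005556 − j0.002828) S
|Y| = 0.006234 S → |Z| = 1/|Y| = 160.4 Ω, ∠Z = −∠Y = 26.98°

6.234 mS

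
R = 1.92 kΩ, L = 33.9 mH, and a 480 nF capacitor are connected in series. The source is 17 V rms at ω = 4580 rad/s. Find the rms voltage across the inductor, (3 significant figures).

X_L = ωL = 155 Ω
X_C = 1/(ωC) = 455 Ω
Net reactance X = X_L − X_C = -300 Ω
Z = 1920 − j300 Ω
|Z| = √(1920² + 300²) = 1940 Ω
I = V/|Z| = 8.75 mA
V_L = I·|Z_L| = 0.00875 × 155 = 1.36 V

1.36 V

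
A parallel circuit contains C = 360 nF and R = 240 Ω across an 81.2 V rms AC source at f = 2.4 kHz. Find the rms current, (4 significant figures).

555.7 mA

ω = 2πf = 15080 rad/s
X_C = 1/(ωC) = 184.2 Ω
Parallel: admittances add. Y = 1/R + jωC
Y = (0.004167 + j0.005429) S
|Y| = 0.006843 S → |Z| = 1/|Y| = 146.1 Ω, ∠Z = −∠Y = -52.49°
I = V/|Z| = 81.2/146.1 = 555.7 mA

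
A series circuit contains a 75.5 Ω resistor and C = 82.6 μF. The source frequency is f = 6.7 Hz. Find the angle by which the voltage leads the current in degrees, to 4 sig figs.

ω = 2πf = 42.10 rad/s
X_C = 1/(ωC) = 287.6 Ω
Z = 75.50 − j287.6 Ω
|Z| = √(75.50² + 287.6²) = 297.3 Ω
∠Z = arctan(-287.6/75.50) = -75.29°

-75.29°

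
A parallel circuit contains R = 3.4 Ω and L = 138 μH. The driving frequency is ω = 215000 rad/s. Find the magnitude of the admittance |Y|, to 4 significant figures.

296.0 mS

X_L = ωL = 29.67 Ω
Parallel: admittances add. Y = 1/R + 1/(jωL)
Y = (0.2941 − j0.03370) S
|Y| = 0.2960 S → |Z| = 1/|Y| = 3.378 Ω, ∠Z = −∠Y = 6.537°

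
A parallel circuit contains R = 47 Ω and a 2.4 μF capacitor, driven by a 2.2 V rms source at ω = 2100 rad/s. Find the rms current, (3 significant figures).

48.1 mA

X_C = 1/(ωC) = 198 Ω
Parallel: admittances add. Y = 1/R + jωC
Y = (0.0213 + j0.00504) S
|Y| = 0.0219 S → |Z| = 1/|Y| = 45.7 Ω, ∠Z = −∠Y = -13.3°
I = V/|Z| = 2.2/45.7 = 48.1 mA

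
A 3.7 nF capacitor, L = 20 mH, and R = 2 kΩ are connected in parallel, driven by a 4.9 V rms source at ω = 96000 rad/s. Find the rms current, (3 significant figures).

X_L = ωL = 1920 Ω
X_C = 1/(ωC) = 2820 Ω
Parallel: admittances add. Y = 1/R + 1/(jωL) + jωC
Y = (0.000500 − j0.000166) S
|Y| = 0.000527 S → |Z| = 1/|Y| = 1900 Ω, ∠Z = −∠Y = 18.3°
I = V/|Z| = 4.9/1900 = 2.58 mA

2.58 mA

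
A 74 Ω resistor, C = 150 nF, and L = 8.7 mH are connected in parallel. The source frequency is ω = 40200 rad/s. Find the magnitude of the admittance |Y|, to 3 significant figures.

13.9 mS

X_L = ωL = 350 Ω
X_C = 1/(ωC) = 166 Ω
Parallel: admittances add. Y = 1/R + 1/(jωL) + jωC
Y = (0.0135 + j0.00317) S
|Y| = 0.0139 S → |Z| = 1/|Y| = 72.0 Ω, ∠Z = −∠Y = -13.2°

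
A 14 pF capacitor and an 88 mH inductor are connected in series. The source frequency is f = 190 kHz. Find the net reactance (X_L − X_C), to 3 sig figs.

45200 Ω

ω = 2πf = 1.194e+06 rad/s
X_L = ωL = 105000 Ω
X_C = 1/(ωC) = 59800 Ω
X = 105000 − 59800 = 45200 Ω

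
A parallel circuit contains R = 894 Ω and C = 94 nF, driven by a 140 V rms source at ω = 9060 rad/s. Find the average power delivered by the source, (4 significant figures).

X_C = 1/(ωC) = 1174 Ω
Parallel: admittances add. Y = 1/R + jωC
Y = (0.001119 + j0.0008516) S
|Y| = 0.001406 S → |Z| = 1/|Y| = 711.3 Ω, ∠Z = −∠Y = -37.28°
I = V/|Z| = 196.8 mA
P = VI cos φ = 140 × 0.1968 × cos(-37.28°) = 21.92 W

21.92 W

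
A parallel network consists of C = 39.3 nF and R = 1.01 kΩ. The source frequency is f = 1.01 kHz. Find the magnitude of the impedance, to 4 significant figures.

979.4 Ω

ω = 2πf = 6346 rad/s
X_C = 1/(ωC) = 4010 Ω
Parallel: admittances add. Y = 1/R + jωC
Y = (0.0009901 + j0.0002494) S
|Y| = 0.001021 S → |Z| = 1/|Y| = 979.4 Ω, ∠Z = −∠Y = -14.14°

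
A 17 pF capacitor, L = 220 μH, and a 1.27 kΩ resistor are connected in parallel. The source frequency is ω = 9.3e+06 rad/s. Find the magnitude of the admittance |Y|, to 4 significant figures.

854.0 μS

X_L = ωL = 2046 Ω
X_C = 1/(ωC) = 6325 Ω
Parallel: admittances add. Y = 1/R + 1/(jωL) + jωC
Y = (0.0007874 − j0.0003307) S
|Y| = 0.0008540 S → |Z| = 1/|Y| = 1171 Ω, ∠Z = −∠Y = 22.78°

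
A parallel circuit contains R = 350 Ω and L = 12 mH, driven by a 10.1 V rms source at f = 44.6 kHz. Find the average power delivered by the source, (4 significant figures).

ω = 2πf = 280200 rad/s
X_L = ωL = 3363 Ω
Parallel: admittances add. Y = 1/R + 1/(jωL)
Y = (0.002857 − j0.0002974) S
|Y| = 0.002873 S → |Z| = 1/|Y| = 348.1 Ω, ∠Z = −∠Y = 5.942°
I = V/|Z| = 29.01 mA
P = VI cos φ = 10.1 × 0.02901 × cos(5.942°) = 291.5 mW

291.5 mW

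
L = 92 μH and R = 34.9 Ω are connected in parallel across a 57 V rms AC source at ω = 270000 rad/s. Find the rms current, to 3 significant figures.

X_L = ωL = 24.8 Ω
Parallel: admittances add. Y = 1/R + 1/(jωL)
Y = (0.0287 − j0.0403) S
|Y| = 0.0494 S → |Z| = 1/|Y| = 20.2 Ω, ∠Z = −∠Y = 54.6°
I = V/|Z| = 57/20.2 = 2.82 A

2.82 A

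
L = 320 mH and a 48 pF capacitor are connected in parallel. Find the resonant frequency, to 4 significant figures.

40.61 kHz

ω₀ = 1/√(LC) = 1/√(0.32 × 4.8e-11) = 255200 rad/s
f₀ = ω₀/(2π) = 40.61 kHz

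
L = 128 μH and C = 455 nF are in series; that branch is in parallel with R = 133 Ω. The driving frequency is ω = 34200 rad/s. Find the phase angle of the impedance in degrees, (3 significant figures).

-65.8°

X_L = ωL = 4.38 Ω
X_C = 1/(ωC) = 64.3 Ω
Branch 1: Z₁ = R = 133 Ω
Branch 2 (series LC): Z₂ = j(X_L − X_C) = −j59.9 Ω
Parallel: Z = Z₁Z₂/(Z₁+Z₂), |Z| = 54.6 Ω, ∠Z = -65.8°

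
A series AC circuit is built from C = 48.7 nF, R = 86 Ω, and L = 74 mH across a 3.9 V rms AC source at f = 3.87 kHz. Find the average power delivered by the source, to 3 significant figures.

ω = 2πf = 24320 rad/s
X_L = ωL = 1800 Ω
X_C = 1/(ωC) = 844 Ω
Net reactance X = X_L − X_C = 955 Ω
Z = 86.0 + j955 Ω
|Z| = √(86.0² + 955²) = 959 Ω
∠Z = arctan(955/86.0) = 84.9°
I = V/|Z| = 4.07 mA
P = VI cos φ = 3.9 × 0.00407 × cos(84.9°) = 1.42 mW

1.42 mW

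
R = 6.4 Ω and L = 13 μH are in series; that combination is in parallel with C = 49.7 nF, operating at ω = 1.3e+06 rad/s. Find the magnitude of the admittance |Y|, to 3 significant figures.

23.4 mS

X_L = ωL = 16.9 Ω
X_C = 1/(ωC) = 15.5 Ω
Branch 1 (R+jX_L): Z₁ = 6.40 + j16.9 Ω, |Z₁| = 18.1 Ω
Branch 2 (−jX_C): Z₂ = −j15.5 Ω
Parallel: Z = Z₁Z₂/(Z₁+Z₂), |Z| = 42.7 Ω, ∠Z = -33.3°
|Y| = 1/|Z| = 23.4 mS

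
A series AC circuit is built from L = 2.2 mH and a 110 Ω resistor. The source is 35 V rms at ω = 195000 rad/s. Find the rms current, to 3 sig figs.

79.0 mA

X_L = ωL = 429 Ω
Z = 110 + j429 Ω
|Z| = √(110² + 429²) = 443 Ω
I = V/|Z| = 35/443 = 79.0 mA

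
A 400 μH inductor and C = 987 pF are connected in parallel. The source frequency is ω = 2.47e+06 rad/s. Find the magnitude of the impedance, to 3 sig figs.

X_L = ωL = 988 Ω
X_C = 1/(ωC) = 410 Ω
Parallel: admittances add. Y = 1/(jωL) + jωC
Y = (0 + j0.00143) S
|Y| = 0.00143 S → |Z| = 1/|Y| = 701 Ω, ∠Z = −∠Y = -90.0°

701 Ω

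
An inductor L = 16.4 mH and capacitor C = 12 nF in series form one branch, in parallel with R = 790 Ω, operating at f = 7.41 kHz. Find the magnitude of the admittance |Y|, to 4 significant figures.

ω = 2πf = 46560 rad/s
X_L = ωL = 763.6 Ω
X_C = 1/(ωC) = 1790 Ω
Branch 1: Z₁ = R = 790.0 Ω
Branch 2 (series LC): Z₂ = j(X_L − X_C) = −j1026 Ω
Parallel: Z = Z₁Z₂/(Z₁+Z₂), |Z| = 626.0 Ω, ∠Z = -37.59°
|Y| = 1/|Z| = 1.597 mS

1.597 mS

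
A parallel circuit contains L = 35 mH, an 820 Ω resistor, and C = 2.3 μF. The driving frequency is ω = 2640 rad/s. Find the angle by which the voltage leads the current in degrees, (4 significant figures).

X_L = ωL = 92.40 Ω
X_C = 1/(ωC) = 164.7 Ω
Parallel: admittances add. Y = 1/R + 1/(jωL) + jωC
Y = (0.001220 − j0.004751) S
|Y| = 0.004905 S → |Z| = 1/|Y| = 203.9 Ω, ∠Z = −∠Y = 75.60°

75.60°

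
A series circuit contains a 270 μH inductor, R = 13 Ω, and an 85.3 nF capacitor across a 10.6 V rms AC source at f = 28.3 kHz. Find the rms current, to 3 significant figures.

479 mA

ω = 2πf = 177800 rad/s
X_L = ωL = 48.0 Ω
X_C = 1/(ωC) = 65.9 Ω
Net reactance X = X_L − X_C = -17.9 Ω
Z = 13.0 − j17.9 Ω
|Z| = √(13.0² + 17.9²) = 22.1 Ω
I = V/|Z| = 10.6/22.1 = 479 mA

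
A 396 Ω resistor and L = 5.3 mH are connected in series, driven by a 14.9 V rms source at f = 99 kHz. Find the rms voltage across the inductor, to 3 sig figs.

14.8 V

ω = 2πf = 622000 rad/s
X_L = ωL = 3300 Ω
Z = 396 + j3300 Ω
|Z| = √(396² + 3300²) = 3320 Ω
I = V/|Z| = 4.49 mA
V_L = I·|Z_L| = 0.00449 × 3300 = 14.8 V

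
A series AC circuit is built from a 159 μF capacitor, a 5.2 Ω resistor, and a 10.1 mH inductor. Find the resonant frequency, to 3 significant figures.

ω₀ = 1/√(LC) = 1/√(0.0101 × 0.000159) = 789.1 rad/s
f₀ = ω₀/(2π) = 126 Hz

126 Hz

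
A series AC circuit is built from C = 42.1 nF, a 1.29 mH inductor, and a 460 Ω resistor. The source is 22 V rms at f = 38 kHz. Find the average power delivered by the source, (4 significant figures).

ω = 2πf = 238800 rad/s
X_L = ωL = 308.0 Ω
X_C = 1/(ωC) = 99.48 Ω
Net reactance X = X_L − X_C = 208.5 Ω
Z = 460.0 + j208.5 Ω
|Z| = √(460.0² + 208.5²) = 505.1 Ω
∠Z = arctan(208.5/460.0) = 24.38°
I = V/|Z| = 43.56 mA
P = VI cos φ = 22 × 0.04356 × cos(24.38°) = 872.8 mW

872.8 mW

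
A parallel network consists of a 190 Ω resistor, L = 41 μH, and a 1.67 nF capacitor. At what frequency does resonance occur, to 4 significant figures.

608.2 kHz

ω₀ = 1/√(LC) = 1/√(4.1e-05 × 1.67e-09) = 3.822e+06 rad/s
f₀ = ω₀/(2π) = 608.2 kHz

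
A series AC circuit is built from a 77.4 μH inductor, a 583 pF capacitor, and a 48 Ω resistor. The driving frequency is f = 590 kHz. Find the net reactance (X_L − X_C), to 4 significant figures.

ω = 2πf = 3.707e+06 rad/s
X_L = ωL = 286.9 Ω
X_C = 1/(ωC) = 462.7 Ω
X = 286.9 − 462.7 = -175.8 Ω

-175.8 Ω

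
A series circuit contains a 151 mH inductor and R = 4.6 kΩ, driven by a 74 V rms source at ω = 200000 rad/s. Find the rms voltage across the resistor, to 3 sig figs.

X_L = ωL = 30200 Ω
Z = 4600 + j30200 Ω
|Z| = √(4600² + 30200²) = 30500 Ω
I = V/|Z| = 2.42 mA
V_R = I·|Z_R| = 0.00242 × 4600 = 11.1 V

11.1 V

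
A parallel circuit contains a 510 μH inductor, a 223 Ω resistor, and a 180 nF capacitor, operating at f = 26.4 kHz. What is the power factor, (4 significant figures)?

ω = 2πf = 165900 rad/s
X_L = ωL = 84.60 Ω
X_C = 1/(ωC) = 33.49 Ω
Parallel: admittances add. Y = 1/R + 1/(jωL) + jωC
Y = (0.004484 + j0.01804) S
|Y| = 0.01859 S → |Z| = 1/|Y| = 53.80 Ω, ∠Z = −∠Y = -76.04°
cos φ = cos(-76.04°) = 0.2413

0.2413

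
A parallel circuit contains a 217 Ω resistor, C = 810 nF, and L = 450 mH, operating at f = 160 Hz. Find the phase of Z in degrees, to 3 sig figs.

ω = 2πf = 1005 rad/s
X_L = ωL = 452 Ω
X_C = 1/(ωC) = 1230 Ω
Parallel: admittances add. Y = 1/R + 1/(jωL) + jωC
Y = (0.00461 − j0.00140) S
|Y| = 0.00482 S → |Z| = 1/|Y| = 208 Ω, ∠Z = −∠Y = 16.9°

16.9°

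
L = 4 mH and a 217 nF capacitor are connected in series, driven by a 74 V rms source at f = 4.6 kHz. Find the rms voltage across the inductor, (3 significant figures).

195 V

ω = 2πf = 28900 rad/s
X_L = ωL = 116 Ω
X_C = 1/(ωC) = 159 Ω
Net reactance X = X_L − X_C = -43.8 Ω
Z = − j43.8 Ω
|Z| = √(0² + 43.8²) = 43.8 Ω
I = V/|Z| = 1.69 A
V_L = I·|Z_L| = 1.69 × 116 = 195 V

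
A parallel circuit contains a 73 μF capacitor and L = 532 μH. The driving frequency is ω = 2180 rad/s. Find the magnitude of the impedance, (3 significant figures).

X_L = ωL = 1.16 Ω
X_C = 1/(ωC) = 6.28 Ω
Parallel: admittances add. Y = 1/(jωL) + jωC
Y = (0 − j0.703) S
|Y| = 0.703 S → |Z| = 1/|Y| = 1.42 Ω, ∠Z = −∠Y = 90.0°

1.42 Ω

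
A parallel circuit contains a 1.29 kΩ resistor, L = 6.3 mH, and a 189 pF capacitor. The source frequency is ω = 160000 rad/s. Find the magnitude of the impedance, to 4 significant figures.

X_L = ωL = 1008 Ω
X_C = 1/(ωC) = 33070 Ω
Parallel: admittances add. Y = 1/R + 1/(jωL) + jωC
Y = (0.0007752 − j0.0009618) S
|Y| = 0.001235 S → |Z| = 1/|Y| = 809.5 Ω, ∠Z = −∠Y = 51.13°

809.5 Ω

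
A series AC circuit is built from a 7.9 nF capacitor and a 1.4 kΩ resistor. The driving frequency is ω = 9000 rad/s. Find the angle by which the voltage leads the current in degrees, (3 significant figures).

-84.3°

X_C = 1/(ωC) = 14100 Ω
Z = 1400 − j14100 Ω
|Z| = √(1400² + 14100²) = 14100 Ω
∠Z = arctan(-14100/1400) = -84.3°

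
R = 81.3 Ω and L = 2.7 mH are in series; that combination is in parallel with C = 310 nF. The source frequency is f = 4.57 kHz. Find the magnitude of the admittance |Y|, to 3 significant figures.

7.01 mS

ω = 2πf = 28710 rad/s
X_L = ωL = 77.5 Ω
X_C = 1/(ωC) = 112 Ω
Branch 1 (R+jX_L): Z₁ = 81.3 + j77.5 Ω, |Z₁| = 112 Ω
Branch 2 (−jX_C): Z₂ = −j112 Ω
Parallel: Z = Z₁Z₂/(Z₁+Z₂), |Z| = 143 Ω, ∠Z = -23.2°
|Y| = 1/|Z| = 7.01 mS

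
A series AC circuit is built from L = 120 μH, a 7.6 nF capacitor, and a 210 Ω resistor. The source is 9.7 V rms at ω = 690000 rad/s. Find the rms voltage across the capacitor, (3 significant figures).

X_L = ωL = 82.8 Ω
X_C = 1/(ωC) = 191 Ω
Net reactance X = X_L − X_C = -108 Ω
Z = 210 − j108 Ω
|Z| = √(210² + 108²) = 236 Ω
I = V/|Z| = 41.1 mA
V_C = I·|Z_C| = 0.0411 × 191 = 7.83 V

7.83 V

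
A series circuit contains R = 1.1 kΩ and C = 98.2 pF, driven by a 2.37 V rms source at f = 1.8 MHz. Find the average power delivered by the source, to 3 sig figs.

3.06 mW

ω = 2πf = 1.131e+07 rad/s
X_C = 1/(ωC) = 900 Ω
Z = 1100 − j900 Ω
|Z| = √(1100² + 900²) = 1420 Ω
∠Z = arctan(-900/1100) = -39.3°
I = V/|Z| = 1.67 mA
P = VI cos φ = 2.37 × 0.00167 × cos(-39.3°) = 3.06 mW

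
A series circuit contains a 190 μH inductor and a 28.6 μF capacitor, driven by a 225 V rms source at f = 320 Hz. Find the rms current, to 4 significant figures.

ω = 2πf = 2011 rad/s
X_L = ωL = 0.3820 Ω
X_C = 1/(ωC) = 17.39 Ω
Net reactance X = X_L − X_C = -17.01 Ω
Z = − j17.01 Ω
|Z| = √(0² + 17.01²) = 17.01 Ω
I = V/|Z| = 225/17.01 = 13.23 A

13.23 A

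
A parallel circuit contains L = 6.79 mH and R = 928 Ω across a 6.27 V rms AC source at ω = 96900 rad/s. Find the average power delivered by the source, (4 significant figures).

42.36 mW

X_L = ωL = 658.0 Ω
Parallel: admittances add. Y = 1/R + 1/(jωL)
Y = (0.001078 − j0.001520) S
|Y| = 0.001863 S → |Z| = 1/|Y| = 536.7 Ω, ∠Z = −∠Y = 54.66°
I = V/|Z| = 11.68 mA
P = VI cos φ = 6.27 × 0.01168 × cos(54.66°) = 42.36 mW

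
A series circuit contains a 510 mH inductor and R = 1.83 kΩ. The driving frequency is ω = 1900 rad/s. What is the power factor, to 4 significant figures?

0.8838

X_L = ωL = 969.0 Ω
Z = 1830 + j969.0 Ω
|Z| = √(1830² + 969.0²) = 2071 Ω
∠Z = arctan(969.0/1830) = 27.90°
cos φ = cos(27.90°) = 0.8838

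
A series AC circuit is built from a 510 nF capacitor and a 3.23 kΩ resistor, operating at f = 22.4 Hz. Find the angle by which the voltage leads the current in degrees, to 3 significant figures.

-76.9°

ω = 2πf = 140.7 rad/s
X_C = 1/(ωC) = 13900 Ω
Z = 3230 − j13900 Ω
|Z| = √(3230² + 13900²) = 14300 Ω
∠Z = arctan(-13900/3230) = -76.9°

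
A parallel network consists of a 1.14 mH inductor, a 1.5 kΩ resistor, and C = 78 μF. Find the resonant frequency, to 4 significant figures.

ω₀ = 1/√(LC) = 1/√(0.00114 × 7.8e-05) = 3354 rad/s
f₀ = ω₀/(2π) = 533.7 Hz

533.7 Hz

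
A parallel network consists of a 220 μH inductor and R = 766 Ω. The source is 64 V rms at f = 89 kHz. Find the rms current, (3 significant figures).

527 mA

ω = 2πf = 559200 rad/s
X_L = ωL = 123 Ω
Parallel: admittances add. Y = 1/R + 1/(jωL)
Y = (0.00131 − j0.00813) S
|Y| = 0.00823 S → |Z| = 1/|Y| = 121 Ω, ∠Z = −∠Y = 80.9°
I = V/|Z| = 64/121 = 527 mA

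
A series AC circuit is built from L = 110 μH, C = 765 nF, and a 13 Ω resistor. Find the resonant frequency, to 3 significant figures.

ω₀ = 1/√(LC) = 1/√(0.00011 × 7.65e-07) = 109000 rad/s
f₀ = ω₀/(2π) = 17.3 kHz

17.3 kHz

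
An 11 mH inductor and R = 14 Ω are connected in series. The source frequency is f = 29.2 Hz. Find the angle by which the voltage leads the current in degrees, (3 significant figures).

8.20°

ω = 2πf = 183.5 rad/s
X_L = ωL = 2.02 Ω
Z = 14.0 + j2.02 Ω
|Z| = √(14.0² + 2.02²) = 14.1 Ω
∠Z = arctan(2.02/14.0) = 8.20°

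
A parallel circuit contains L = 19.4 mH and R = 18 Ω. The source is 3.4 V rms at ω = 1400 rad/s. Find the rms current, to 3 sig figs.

227 mA

X_L = ωL = 27.2 Ω
Parallel: admittances add. Y = 1/R + 1/(jωL)
Y = (0.0556 − j0.0368) S
|Y| = 0.0666 S → |Z| = 1/|Y| = 15.0 Ω, ∠Z = −∠Y = 33.5°
I = V/|Z| = 3.4/15.0 = 227 mA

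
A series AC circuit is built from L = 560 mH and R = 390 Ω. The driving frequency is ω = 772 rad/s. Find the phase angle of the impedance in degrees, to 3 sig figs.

47.9°

X_L = ωL = 432 Ω
Z = 390 + j432 Ω
|Z| = √(390² + 432²) = 582 Ω
∠Z = arctan(432/390) = 47.9°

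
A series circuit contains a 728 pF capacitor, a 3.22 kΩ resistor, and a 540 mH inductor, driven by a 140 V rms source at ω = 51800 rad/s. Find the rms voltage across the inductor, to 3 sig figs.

X_L = ωL = 28000 Ω
X_C = 1/(ωC) = 26500 Ω
Net reactance X = X_L − X_C = 1450 Ω
Z = 3220 + j1450 Ω
|Z| = √(3220² + 1450²) = 3530 Ω
I = V/|Z| = 39.6 mA
V_L = I·|Z_L| = 0.0396 × 28000 = 1110 V

1110 V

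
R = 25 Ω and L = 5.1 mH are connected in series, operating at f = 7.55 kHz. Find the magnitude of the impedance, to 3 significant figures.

243 Ω

ω = 2πf = 47440 rad/s
X_L = ωL = 242 Ω
Z = 25.0 + j242 Ω
|Z| = √(25.0² + 242²) = 243 Ω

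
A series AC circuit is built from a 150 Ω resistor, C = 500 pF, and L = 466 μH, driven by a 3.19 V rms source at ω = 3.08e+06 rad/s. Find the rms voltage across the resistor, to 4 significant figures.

X_L = ωL = 1435 Ω
X_C = 1/(ωC) = 649.4 Ω
Net reactance X = X_L − X_C = 785.9 Ω
Z = 150.0 + j785.9 Ω
|Z| = √(150.0² + 785.9²) = 800.1 Ω
I = V/|Z| = 3.987 mA
V_R = I·|Z_R| = 0.003987 × 150.0 = 0.5980 V

0.5980 V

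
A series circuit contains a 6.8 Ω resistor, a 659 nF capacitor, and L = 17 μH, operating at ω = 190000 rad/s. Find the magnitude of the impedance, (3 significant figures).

X_L = ωL = 3.23 Ω
X_C = 1/(ωC) = 7.99 Ω
Net reactance X = X_L − X_C = -4.76 Ω
Z = 6.80 − j4.76 Ω
|Z| = √(6.80² + 4.76²) = 8.30 Ω

8.30 Ω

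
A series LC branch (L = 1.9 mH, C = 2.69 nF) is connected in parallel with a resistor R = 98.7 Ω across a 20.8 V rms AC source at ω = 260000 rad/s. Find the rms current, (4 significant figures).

X_L = ωL = 494.0 Ω
X_C = 1/(ωC) = 1430 Ω
Branch 1: Z₁ = R = 98.70 Ω
Branch 2 (series LC): Z₂ = j(X_L − X_C) = −j935.8 Ω
Parallel: Z = Z₁Z₂/(Z₁+Z₂), |Z| = 98.16 Ω, ∠Z = -6.021°
I = V/|Z| = 20.8/98.16 = 211.9 mA

211.9 mA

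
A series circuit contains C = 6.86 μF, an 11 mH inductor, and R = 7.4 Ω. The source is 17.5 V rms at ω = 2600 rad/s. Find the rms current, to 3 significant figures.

X_L = ωL = 28.6 Ω
X_C = 1/(ωC) = 56.1 Ω
Net reactance X = X_L − X_C = -27.5 Ω
Z = 7.40 − j27.5 Ω
|Z| = √(7.40² + 27.5²) = 28.4 Ω
I = V/|Z| = 17.5/28.4 = 615 mA

615 mA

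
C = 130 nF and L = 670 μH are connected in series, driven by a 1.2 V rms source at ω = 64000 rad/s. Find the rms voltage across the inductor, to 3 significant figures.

X_L = ωL = 42.9 Ω
X_C = 1/(ωC) = 120 Ω
Net reactance X = X_L − X_C = -77.3 Ω
Z = − j77.3 Ω
|Z| = √(0² + 77.3²) = 77.3 Ω
I = V/|Z| = 15.5 mA
V_L = I·|Z_L| = 0.0155 × 42.9 = 0.666 V

0.666 V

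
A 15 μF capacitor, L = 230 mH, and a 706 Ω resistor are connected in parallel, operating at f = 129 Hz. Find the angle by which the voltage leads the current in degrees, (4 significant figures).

ω = 2πf = 810.5 rad/s
X_L = ωL = 186.4 Ω
X_C = 1/(ωC) = 82.25 Ω
Parallel: admittances add. Y = 1/R + 1/(jωL) + jωC
Y = (0.001416 + j0.006794) S
|Y| = 0.006940 S → |Z| = 1/|Y| = 144.1 Ω, ∠Z = −∠Y = -78.22°

-78.22°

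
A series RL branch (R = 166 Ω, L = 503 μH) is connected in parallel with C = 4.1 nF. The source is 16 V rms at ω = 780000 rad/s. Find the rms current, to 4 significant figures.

22.11 mA

X_L = ωL = 392.3 Ω
X_C = 1/(ωC) = 312.7 Ω
Branch 1 (R+jX_L): Z₁ = 166.0 + j392.3 Ω, |Z₁| = 426.0 Ω
Branch 2 (−jX_C): Z₂ = −j312.7 Ω
Parallel: Z = Z₁Z₂/(Z₁+Z₂), |Z| = 723.5 Ω, ∠Z = -48.56°
I = V/|Z| = 16/723.5 = 22.11 mA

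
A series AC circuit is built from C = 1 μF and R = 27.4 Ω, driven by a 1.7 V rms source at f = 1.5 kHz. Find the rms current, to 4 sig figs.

15.51 mA

ω = 2πf = 9425 rad/s
X_C = 1/(ωC) = 106.1 Ω
Z = 27.40 − j106.1 Ω
|Z| = √(27.40² + 106.1²) = 109.6 Ω
I = V/|Z| = 1.7/109.6 = 15.51 mA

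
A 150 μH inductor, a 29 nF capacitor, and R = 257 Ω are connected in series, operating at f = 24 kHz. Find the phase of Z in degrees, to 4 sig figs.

-38.72°

ω = 2πf = 150800 rad/s
X_L = ωL = 22.62 Ω
X_C = 1/(ωC) = 228.7 Ω
Net reactance X = X_L − X_C = -206.1 Ω
Z = 257.0 − j206.1 Ω
|Z| = √(257.0² + 206.1²) = 329.4 Ω
∠Z = arctan(-206.1/257.0) = -38.72°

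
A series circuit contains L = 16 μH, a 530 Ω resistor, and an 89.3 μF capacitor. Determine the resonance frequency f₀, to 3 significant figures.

ω₀ = 1/√(LC) = 1/√(1.6e-05 × 8.93e-05) = 26460 rad/s
f₀ = ω₀/(2π) = 4.21 kHz

4.21 kHz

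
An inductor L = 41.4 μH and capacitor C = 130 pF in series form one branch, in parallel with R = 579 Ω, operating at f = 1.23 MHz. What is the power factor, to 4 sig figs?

0.7592

ω = 2πf = 7.728e+06 rad/s
X_L = ωL = 320.0 Ω
X_C = 1/(ωC) = 995.3 Ω
Branch 1: Z₁ = R = 579.0 Ω
Branch 2 (series LC): Z₂ = j(X_L − X_C) = −j675.4 Ω
Parallel: Z = Z₁Z₂/(Z₁+Z₂), |Z| = 439.6 Ω, ∠Z = -40.61°
cos φ = cos(-40.61°) = 0.7592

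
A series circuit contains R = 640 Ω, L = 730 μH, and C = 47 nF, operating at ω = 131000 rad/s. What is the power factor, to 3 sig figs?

X_L = ωL = 95.6 Ω
X_C = 1/(ωC) = 162 Ω
Net reactance X = X_L − X_C = -66.8 Ω
Z = 640 − j66.8 Ω
|Z| = √(640² + 66.8²) = 643 Ω
∠Z = arctan(-66.8/640) = -5.96°
cos φ = cos(-5.96°) = 0.995

0.995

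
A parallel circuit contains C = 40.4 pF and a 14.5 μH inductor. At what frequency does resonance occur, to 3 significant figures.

ω₀ = 1/√(LC) = 1/√(1.45e-05 × 4.04e-11) = 4.132e+07 rad/s
f₀ = ω₀/(2π) = 6.58 MHz

6.58 MHz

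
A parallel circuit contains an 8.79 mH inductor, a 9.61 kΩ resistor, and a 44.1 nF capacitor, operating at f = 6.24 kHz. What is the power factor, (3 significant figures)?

0.0884

ω = 2πf = 39210 rad/s
X_L = ωL = 345 Ω
X_C = 1/(ωC) = 578 Ω
Parallel: admittances add. Y = 1/R + 1/(jωL) + jωC
Y = (0.000104 − j0.00117) S
|Y| = 0.00118 S → |Z| = 1/|Y| = 849 Ω, ∠Z = −∠Y = 84.9°
cos φ = cos(84.9°) = 0.0884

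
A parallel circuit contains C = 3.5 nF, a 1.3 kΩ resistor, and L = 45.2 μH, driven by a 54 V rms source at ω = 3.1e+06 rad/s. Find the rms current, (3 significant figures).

X_L = ωL = 140 Ω
X_C = 1/(ωC) = 92.2 Ω
Parallel: admittances add. Y = 1/R + 1/(jωL) + jωC
Y = (0.000769 + j0.00371) S
|Y| = 0.00379 S → |Z| = 1/|Y| = 264 Ω, ∠Z = −∠Y = -78.3°
I = V/|Z| = 54/264 = 205 mA

205 mA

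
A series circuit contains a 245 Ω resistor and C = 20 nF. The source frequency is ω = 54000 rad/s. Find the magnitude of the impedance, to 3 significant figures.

X_C = 1/(ωC) = 926 Ω
Z = 245 − j926 Ω
|Z| = √(245² + 926²) = 958 Ω

958 Ω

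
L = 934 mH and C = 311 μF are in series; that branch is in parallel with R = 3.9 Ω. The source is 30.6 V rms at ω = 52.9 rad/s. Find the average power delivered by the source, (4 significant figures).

240.1 W

X_L = ωL = 49.41 Ω
X_C = 1/(ωC) = 60.78 Ω
Branch 1: Z₁ = R = 3.900 Ω
Branch 2 (series LC): Z₂ = j(X_L − X_C) = −j11.37 Ω
Parallel: Z = Z₁Z₂/(Z₁+Z₂), |Z| = 3.689 Ω, ∠Z = -18.93°
I = V/|Z| = 8.295 A
P = VI cos φ = 30.6 × 8.295 × cos(-18.93°) = 240.1 W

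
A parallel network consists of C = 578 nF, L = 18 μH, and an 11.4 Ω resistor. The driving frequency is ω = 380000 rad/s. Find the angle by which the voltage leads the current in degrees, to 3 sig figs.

-39.9°

X_L = ωL = 6.84 Ω
X_C = 1/(ωC) = 4.55 Ω
Parallel: admittances add. Y = 1/R + 1/(jωL) + jωC
Y = (0.0877 + j0.0734) S
|Y| = 0.114 S → |Z| = 1/|Y| = 8.74 Ω, ∠Z = −∠Y = -39.9°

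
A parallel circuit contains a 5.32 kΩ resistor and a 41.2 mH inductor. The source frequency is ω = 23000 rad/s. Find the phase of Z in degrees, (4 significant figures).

79.90°

X_L = ωL = 947.6 Ω
Parallel: admittances add. Y = 1/R + 1/(jωL)
Y = (0.0001880 − j0.001055) S
|Y| = 0.001072 S → |Z| = 1/|Y| = 932.9 Ω, ∠Z = −∠Y = 79.90°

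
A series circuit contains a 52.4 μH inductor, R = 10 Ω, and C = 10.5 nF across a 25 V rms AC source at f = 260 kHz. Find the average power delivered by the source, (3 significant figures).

7.39 W

ω = 2πf = 1.634e+06 rad/s
X_L = ωL = 85.6 Ω
X_C = 1/(ωC) = 58.3 Ω
Net reactance X = X_L − X_C = 27.3 Ω
Z = 10.0 + j27.3 Ω
|Z| = √(10.0² + 27.3²) = 29.1 Ω
∠Z = arctan(27.3/10.0) = 69.9°
I = V/|Z| = 860 mA
P = VI cos φ = 25 × 0.860 × cos(69.9°) = 7.39 W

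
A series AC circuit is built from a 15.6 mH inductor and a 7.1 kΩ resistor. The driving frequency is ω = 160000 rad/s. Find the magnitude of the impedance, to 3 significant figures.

7530 Ω

X_L = ωL = 2500 Ω
Z = 7100 + j2500 Ω
|Z| = √(7100² + 2500²) = 7530 Ω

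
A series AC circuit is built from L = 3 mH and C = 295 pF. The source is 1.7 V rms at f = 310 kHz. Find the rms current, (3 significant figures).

ω = 2πf = 1.948e+06 rad/s
X_L = ωL = 5840 Ω
X_C = 1/(ωC) = 1740 Ω
Net reactance X = X_L − X_C = 4100 Ω
Z = j4100 Ω
|Z| = √(0² + 4100²) = 4100 Ω
I = V/|Z| = 1.7/4100 = 414 μA

414 μA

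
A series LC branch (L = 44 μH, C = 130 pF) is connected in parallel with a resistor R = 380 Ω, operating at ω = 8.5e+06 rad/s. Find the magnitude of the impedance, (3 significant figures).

X_L = ωL = 374 Ω
X_C = 1/(ωC) = 905 Ω
Branch 1: Z₁ = R = 380 Ω
Branch 2 (series LC): Z₂ = j(X_L − X_C) = −j531 Ω
Parallel: Z = Z₁Z₂/(Z₁+Z₂), |Z| = 309 Ω, ∠Z = -35.6°

309 Ω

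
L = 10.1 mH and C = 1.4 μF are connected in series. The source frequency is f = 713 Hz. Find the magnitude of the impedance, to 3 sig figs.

114 Ω

ω = 2πf = 4480 rad/s
X_L = ωL = 45.2 Ω
X_C = 1/(ωC) = 159 Ω
Net reactance X = X_L − X_C = -114 Ω
Z = − j114 Ω
|Z| = √(0² + 114²) = 114 Ω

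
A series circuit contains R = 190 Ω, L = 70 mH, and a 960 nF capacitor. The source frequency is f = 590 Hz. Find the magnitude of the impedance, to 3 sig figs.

ω = 2πf = 3707 rad/s
X_L = ωL = 259 Ω
X_C = 1/(ωC) = 281 Ω
Net reactance X = X_L − X_C = -21.5 Ω
Z = 190 − j21.5 Ω
|Z| = √(190² + 21.5²) = 191 Ω

191 Ω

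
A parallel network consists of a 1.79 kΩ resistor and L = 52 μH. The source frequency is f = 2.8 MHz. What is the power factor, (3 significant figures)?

ω = 2πf = 1.759e+07 rad/s
X_L = ωL = 915 Ω
Parallel: admittances add. Y = 1/R + 1/(jωL)
Y = (0.000559 − j0.00109) S
|Y| = 0.00123 S → |Z| = 1/|Y| = 815 Ω, ∠Z = −∠Y = 62.9°
cos φ = cos(62.9°) = 0.455

0.455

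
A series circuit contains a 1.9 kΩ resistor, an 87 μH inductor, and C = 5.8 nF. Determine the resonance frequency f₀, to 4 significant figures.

224.1 kHz

ω₀ = 1/√(LC) = 1/√(8.7e-05 × 5.8e-09) = 1.408e+06 rad/s
f₀ = ω₀/(2π) = 224.1 kHz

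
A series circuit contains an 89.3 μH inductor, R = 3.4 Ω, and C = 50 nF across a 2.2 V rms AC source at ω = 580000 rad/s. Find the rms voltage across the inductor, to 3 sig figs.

X_L = ωL = 51.8 Ω
X_C = 1/(ωC) = 34.5 Ω
Net reactance X = X_L − X_C = 17.3 Ω
Z = 3.40 + j17.3 Ω
|Z| = √(3.40² + 17.3²) = 17.6 Ω
I = V/|Z| = 125 mA
V_L = I·|Z_L| = 0.125 × 51.8 = 6.46 V

6.46 V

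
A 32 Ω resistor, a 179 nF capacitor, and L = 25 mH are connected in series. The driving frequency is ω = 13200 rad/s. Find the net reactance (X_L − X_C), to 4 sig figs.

X_L = ωL = 330.0 Ω
X_C = 1/(ωC) = 423.2 Ω
X = 330.0 − 423.2 = -93.23 Ω

-93.23 Ω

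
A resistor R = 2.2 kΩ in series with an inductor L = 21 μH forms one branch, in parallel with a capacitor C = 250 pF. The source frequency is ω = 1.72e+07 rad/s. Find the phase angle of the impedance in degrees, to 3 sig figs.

-84.0°

X_L = ωL = 361 Ω
X_C = 1/(ωC) = 233 Ω
Branch 1 (R+jX_L): Z₁ = 2200 + j361 Ω, |Z₁| = 2230 Ω
Branch 2 (−jX_C): Z₂ = −j233 Ω
Parallel: Z = Z₁Z₂/(Z₁+Z₂), |Z| = 235 Ω, ∠Z = -84.0°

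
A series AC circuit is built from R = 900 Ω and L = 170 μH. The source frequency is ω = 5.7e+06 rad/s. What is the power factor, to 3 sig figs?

X_L = ωL = 969 Ω
Z = 900 + j969 Ω
|Z| = √(900² + 969²) = 1320 Ω
∠Z = arctan(969/900) = 47.1°
cos φ = cos(47.1°) = 0.681

0.681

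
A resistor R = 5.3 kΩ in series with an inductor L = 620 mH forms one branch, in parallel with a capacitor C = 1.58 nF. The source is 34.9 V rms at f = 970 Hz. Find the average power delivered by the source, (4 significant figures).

ω = 2πf = 6095 rad/s
X_L = ωL = 3779 Ω
X_C = 1/(ωC) = 103800 Ω
Branch 1 (R+jX_L): Z₁ = 5300 + j3779 Ω, |Z₁| = 6509 Ω
Branch 2 (−jX_C): Z₂ = −j103800 Ω
Parallel: Z = Z₁Z₂/(Z₁+Z₂), |Z| = 6745 Ω, ∠Z = 32.46°
I = V/|Z| = 5.174 mA
P = VI cos φ = 34.9 × 0.005174 × cos(32.46°) = 152.4 mW

152.4 mW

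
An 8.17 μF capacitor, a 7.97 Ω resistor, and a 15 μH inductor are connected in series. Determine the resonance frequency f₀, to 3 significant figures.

14.4 kHz

ω₀ = 1/√(LC) = 1/√(1.5e-05 × 8.17e-06) = 90330 rad/s
f₀ = ω₀/(2π) = 14.4 kHz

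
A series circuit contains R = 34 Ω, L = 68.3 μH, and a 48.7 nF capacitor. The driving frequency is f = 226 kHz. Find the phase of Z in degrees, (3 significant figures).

67.6°

ω = 2πf = 1.42e+06 rad/s
X_L = ωL = 97.0 Ω
X_C = 1/(ωC) = 14.5 Ω
Net reactance X = X_L − X_C = 82.5 Ω
Z = 34.0 + j82.5 Ω
|Z| = √(34.0² + 82.5²) = 89.3 Ω
∠Z = arctan(82.5/34.0) = 67.6°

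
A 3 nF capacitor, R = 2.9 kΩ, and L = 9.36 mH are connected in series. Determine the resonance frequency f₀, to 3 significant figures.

30.0 kHz

ω₀ = 1/√(LC) = 1/√(0.00936 × 3e-09) = 188700 rad/s
f₀ = ω₀/(2π) = 30.0 kHz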